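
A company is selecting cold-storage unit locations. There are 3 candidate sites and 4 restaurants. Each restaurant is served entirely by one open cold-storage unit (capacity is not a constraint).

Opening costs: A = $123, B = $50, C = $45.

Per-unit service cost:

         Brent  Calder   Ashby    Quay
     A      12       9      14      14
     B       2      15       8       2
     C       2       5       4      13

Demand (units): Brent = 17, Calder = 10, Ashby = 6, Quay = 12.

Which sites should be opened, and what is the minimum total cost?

Open B and C; minimum total cost 227.

For any fixed open set, each restaurant goes to its cheapest open site; total = fixed + service.
{B, C}: Brent→B 2·17=34, Calder→C 5·10=50, Ashby→C 4·6=24, Quay→B 2·12=24. Service 132; fixed 95; total 227.
{B}: Brent→B 2·17=34, Calder→B 15·10=150, Ashby→B 8·6=48, Quay→B 2·12=24. Service 256; fixed 50; total 306.
{C}: service 264 + fixed 45 = 309
{A, B, C}: Brent→B 2·17=34, Calder→C 5·10=50, Ashby→C 4·6=24, Quay→B 2·12=24. Service 132; fixed 218; total 350.
(All 7 nonempty subsets were checked; B and C is lowest.)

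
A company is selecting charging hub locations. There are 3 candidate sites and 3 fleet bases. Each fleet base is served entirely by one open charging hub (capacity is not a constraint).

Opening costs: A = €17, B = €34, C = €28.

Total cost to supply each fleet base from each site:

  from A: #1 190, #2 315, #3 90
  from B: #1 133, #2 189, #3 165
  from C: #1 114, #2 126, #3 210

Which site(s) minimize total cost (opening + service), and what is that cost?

Open A and C; minimum total cost 375.

For any fixed open set, each fleet base goes to its cheapest open site; total = fixed + service.
{A, C}: #1→C 114, #2→C 126, #3→A 90. Service 330; fixed 45; total 375.
{A, B, C}: service 330 + fixed 79 = 409
{A, B}: service 412 + fixed 51 = 463
{A}: #1→A 190, #2→A 315, #3→A 90. Service 595; fixed 17; total 612.
No other subset beats 375.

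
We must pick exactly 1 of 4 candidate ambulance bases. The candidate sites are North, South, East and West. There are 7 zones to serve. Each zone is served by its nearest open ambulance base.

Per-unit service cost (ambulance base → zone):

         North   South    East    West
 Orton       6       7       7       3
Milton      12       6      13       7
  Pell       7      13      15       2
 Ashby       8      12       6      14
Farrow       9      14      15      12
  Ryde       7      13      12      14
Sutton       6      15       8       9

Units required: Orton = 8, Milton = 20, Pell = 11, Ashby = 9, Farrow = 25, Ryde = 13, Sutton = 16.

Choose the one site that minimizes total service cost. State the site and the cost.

Choose North only; total service cost 849.

With exactly 1 open, each zone uses its cheapest among the chosen.
{North}: Orton→North 6·8=48, Milton→North 12·20=240, Pell→North 7·11=77, Ashby→North 8·9=72, Farrow→North 9·25=225, Ryde→North 7·13=91, Sutton→North 6·16=96. Service cost 849.
{West}: service cost 938
{South}: service cost 1186
Among all 4 size-1 choices, {North} is lowest.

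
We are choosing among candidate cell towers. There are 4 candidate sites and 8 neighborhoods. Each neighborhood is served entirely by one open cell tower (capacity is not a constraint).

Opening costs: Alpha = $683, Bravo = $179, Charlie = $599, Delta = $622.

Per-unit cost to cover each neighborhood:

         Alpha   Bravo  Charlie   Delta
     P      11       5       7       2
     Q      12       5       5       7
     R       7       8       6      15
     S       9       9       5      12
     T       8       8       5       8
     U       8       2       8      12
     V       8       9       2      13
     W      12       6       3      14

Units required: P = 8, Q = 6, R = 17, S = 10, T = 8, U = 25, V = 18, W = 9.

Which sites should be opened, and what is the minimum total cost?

For any fixed open set, each neighborhood goes to its cheapest open site; total = fixed + service.
{Bravo}: P→Bravo 5·8=40, Q→Bravo 5·6=30, R→Bravo 8·17=136, S→Bravo 9·10=90, T→Bravo 8·8=64, U→Bravo 2·25=50, V→Bravo 9·18=162, W→Bravo 6·9=54. Service 626; fixed 179; total 805.
{Charlie}: service 541 + fixed 599 = 1140
{Bravo, Charlie}: P→Bravo 5·8=40, Q→Bravo 5·6=30, R→Charlie 6·17=102, S→Charlie 5·10=50, T→Charlie 5·8=40, U→Bravo 2·25=50, V→Charlie 2·18=36, W→Charlie 3·9=27. Service 375; fixed 778; total 1153.
{Alpha, Bravo, Charlie, Delta}: service 351 + fixed 2083 = 2434
No other subset beats 805.

Open Bravo only; minimum total cost 805.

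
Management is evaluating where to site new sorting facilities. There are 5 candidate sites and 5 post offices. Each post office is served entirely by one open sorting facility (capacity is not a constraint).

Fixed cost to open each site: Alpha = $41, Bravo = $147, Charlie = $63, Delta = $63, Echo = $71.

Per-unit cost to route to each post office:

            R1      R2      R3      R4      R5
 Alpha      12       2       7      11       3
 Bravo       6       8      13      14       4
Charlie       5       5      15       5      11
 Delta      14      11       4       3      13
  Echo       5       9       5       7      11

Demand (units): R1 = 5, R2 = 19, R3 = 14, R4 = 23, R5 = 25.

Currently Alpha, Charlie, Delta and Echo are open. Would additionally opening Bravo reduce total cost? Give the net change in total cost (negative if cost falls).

No — net change +147 (cost rises by 147).

Current service cost with {Alpha, Charlie, Delta, Echo}: 263.
Adding Bravo: each post office re-picks its cheapest; new service cost 263, saving 0.
Extra fixed cost: 147. Net change = 147 − 0 = 147.
(Totals: 501 → 648.)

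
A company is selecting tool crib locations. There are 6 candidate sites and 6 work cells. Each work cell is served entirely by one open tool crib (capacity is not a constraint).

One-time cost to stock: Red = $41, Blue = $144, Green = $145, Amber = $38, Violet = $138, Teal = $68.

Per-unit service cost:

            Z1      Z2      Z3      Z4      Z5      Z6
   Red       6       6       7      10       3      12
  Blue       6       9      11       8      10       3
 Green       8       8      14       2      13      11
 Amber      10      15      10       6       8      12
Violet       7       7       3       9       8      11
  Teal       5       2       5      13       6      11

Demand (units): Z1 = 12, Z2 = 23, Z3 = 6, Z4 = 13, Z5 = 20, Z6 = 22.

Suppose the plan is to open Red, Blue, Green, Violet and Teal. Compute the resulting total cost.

Each work cell is assigned to its cheapest site among the open ones.
{Red, Blue, Green, Violet, Teal}: Z1→Teal 5·12=60, Z2→Teal 2·23=46, Z3→Violet 3·6=18, Z4→Green 2·13=26, Z5→Red 3·20=60, Z6→Blue 3·22=66. Service 276; fixed 536; total 812.

Total cost: 812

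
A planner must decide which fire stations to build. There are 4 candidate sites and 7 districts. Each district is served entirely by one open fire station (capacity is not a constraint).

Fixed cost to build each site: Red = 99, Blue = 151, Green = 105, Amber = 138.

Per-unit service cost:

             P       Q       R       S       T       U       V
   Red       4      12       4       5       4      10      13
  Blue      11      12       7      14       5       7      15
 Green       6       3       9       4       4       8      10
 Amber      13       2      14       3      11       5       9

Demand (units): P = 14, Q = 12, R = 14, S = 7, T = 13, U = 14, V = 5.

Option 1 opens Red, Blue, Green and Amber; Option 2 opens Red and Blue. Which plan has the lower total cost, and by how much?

Option 2 is cheaper by 61.

Option 1: {Red, Blue, Green, Amber}: P→Red 4·14=56, Q→Amber 2·12=24, R→Red 4·14=56, S→Amber 3·7=21, T→Red 4·13=52, U→Amber 5·14=70, V→Amber 9·5=45. Service 324; fixed 493; total 817.
Option 2: {Red, Blue}: P→Red 4·14=56, Q→Red 12·12=144, R→Red 4·14=56, S→Red 5·7=35, T→Red 4·13=52, U→Blue 7·14=98, V→Red 13·5=65. Service 506; fixed 250; total 756.
Difference: |817 − 756| = 61.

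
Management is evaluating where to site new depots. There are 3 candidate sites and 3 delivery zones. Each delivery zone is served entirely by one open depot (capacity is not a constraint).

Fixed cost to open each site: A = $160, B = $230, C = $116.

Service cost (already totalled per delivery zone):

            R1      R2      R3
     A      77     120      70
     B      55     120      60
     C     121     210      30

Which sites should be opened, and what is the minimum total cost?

Open A only; minimum total cost 427.

For any fixed open set, each delivery zone goes to its cheapest open site; total = fixed + service.
{A}: R1→A 77, R2→A 120, R3→A 70. Service 267; fixed 160; total 427.
{B}: service 235 + fixed 230 = 465
{C}: service 361 + fixed 116 = 477
{A, B, C}: service 205 + fixed 506 = 711
(All 7 nonempty subsets were checked; A only is lowest.)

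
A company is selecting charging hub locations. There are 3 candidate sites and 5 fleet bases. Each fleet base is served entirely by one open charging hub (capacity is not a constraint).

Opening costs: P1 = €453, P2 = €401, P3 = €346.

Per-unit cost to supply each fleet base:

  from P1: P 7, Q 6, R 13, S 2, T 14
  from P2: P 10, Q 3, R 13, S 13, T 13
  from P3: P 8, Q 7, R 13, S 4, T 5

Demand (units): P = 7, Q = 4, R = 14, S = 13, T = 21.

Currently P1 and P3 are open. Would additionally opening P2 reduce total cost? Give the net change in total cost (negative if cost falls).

Current service cost with {P1, P3}: 386.
Adding P2: each fleet base re-picks its cheapest; new service cost 374, saving 12.
Extra fixed cost: 401. Net change = 401 − 12 = 389.
(Totals: 1185 → 1574.)

No — net change +389 (cost rises by 389).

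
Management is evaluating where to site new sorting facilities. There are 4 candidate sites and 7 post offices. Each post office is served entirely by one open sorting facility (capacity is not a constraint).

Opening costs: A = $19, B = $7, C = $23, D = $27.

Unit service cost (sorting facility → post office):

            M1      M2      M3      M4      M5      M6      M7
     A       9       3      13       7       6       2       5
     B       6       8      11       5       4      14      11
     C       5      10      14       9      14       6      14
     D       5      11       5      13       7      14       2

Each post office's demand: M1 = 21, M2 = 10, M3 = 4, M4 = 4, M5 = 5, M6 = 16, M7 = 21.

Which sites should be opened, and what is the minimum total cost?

Open A, B and D; minimum total cost 322.

For any fixed open set, each post office goes to its cheapest open site; total = fixed + service.
{A, B, D}: M1→D 5·21=105, M2→A 3·10=30, M3→D 5·4=20, M4→B 5·4=20, M5→B 4·5=20, M6→A 2·16=32, M7→D 2·21=42. Service 269; fixed 53; total 322.
{A, D}: service 287 + fixed 46 = 333
{A, B, C, D}: service 269 + fixed 76 = 345
{B}: M1→B 6·21=126, M2→B 8·10=80, M3→B 11·4=44, M4→B 5·4=20, M5→B 4·5=20, M6→B 14·16=224, M7→B 11·21=231. Service 745; fixed 7; total 752.
(All 15 nonempty subsets were checked; A, B and D is lowest.)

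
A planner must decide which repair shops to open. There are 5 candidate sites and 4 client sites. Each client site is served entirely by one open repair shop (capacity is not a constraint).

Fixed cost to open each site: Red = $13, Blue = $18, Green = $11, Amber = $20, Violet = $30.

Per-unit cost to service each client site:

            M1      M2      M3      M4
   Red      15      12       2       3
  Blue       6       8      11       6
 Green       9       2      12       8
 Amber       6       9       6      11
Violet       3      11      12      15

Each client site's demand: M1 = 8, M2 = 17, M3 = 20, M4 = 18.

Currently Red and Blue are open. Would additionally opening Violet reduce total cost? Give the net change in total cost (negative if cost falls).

Current service cost with {Red, Blue}: 278.
Adding Violet: each client site re-picks its cheapest; new service cost 254, saving 24.
Extra fixed cost: 30. Net change = 30 − 24 = 6.
(Totals: 309 → 315.)

No — net change +6 (cost rises by 6).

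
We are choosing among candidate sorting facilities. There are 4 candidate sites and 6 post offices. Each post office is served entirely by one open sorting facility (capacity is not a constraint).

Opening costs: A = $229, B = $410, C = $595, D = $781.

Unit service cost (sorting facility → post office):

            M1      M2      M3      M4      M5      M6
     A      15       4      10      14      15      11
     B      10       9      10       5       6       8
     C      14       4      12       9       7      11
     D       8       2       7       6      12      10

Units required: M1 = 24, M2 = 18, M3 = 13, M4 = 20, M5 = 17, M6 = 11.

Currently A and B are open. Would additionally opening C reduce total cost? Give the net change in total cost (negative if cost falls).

Current service cost with {A, B}: 732.
Adding C: each post office re-picks its cheapest; new service cost 732, saving 0.
Extra fixed cost: 595. Net change = 595 − 0 = 595.
(Totals: 1371 → 1966.)

No — net change +595 (cost rises by 595).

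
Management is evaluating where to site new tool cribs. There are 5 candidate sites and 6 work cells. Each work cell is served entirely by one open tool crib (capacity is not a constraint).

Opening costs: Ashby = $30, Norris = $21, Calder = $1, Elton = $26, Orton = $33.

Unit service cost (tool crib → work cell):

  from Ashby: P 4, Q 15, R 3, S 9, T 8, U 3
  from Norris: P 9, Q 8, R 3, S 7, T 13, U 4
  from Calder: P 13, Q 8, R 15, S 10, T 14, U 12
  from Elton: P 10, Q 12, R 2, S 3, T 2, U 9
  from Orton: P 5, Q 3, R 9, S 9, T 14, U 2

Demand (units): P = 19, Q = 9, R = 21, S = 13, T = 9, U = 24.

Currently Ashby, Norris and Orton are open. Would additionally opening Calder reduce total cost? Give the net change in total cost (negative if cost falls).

Current service cost with {Ashby, Norris, Orton}: 377.
Adding Calder: each work cell re-picks its cheapest; new service cost 377, saving 0.
Extra fixed cost: 1. Net change = 1 − 0 = 1.
(Totals: 461 → 462.)

No — net change +1 (cost rises by 1).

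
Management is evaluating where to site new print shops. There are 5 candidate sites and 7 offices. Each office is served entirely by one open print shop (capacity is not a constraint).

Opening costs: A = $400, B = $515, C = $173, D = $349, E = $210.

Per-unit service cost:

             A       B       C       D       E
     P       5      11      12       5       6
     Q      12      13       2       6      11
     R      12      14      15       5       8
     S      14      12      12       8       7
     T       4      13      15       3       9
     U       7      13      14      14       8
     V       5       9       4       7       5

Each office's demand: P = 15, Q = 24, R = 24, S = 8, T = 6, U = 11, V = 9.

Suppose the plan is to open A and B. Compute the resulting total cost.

Each office is assigned to its cheapest site among the open ones.
{A, B}: P→A 5·15=75, Q→A 12·24=288, R→A 12·24=288, S→B 12·8=96, T→A 4·6=24, U→A 7·11=77, V→A 5·9=45. Service 893; fixed 915; total 1808.

Total cost: 1808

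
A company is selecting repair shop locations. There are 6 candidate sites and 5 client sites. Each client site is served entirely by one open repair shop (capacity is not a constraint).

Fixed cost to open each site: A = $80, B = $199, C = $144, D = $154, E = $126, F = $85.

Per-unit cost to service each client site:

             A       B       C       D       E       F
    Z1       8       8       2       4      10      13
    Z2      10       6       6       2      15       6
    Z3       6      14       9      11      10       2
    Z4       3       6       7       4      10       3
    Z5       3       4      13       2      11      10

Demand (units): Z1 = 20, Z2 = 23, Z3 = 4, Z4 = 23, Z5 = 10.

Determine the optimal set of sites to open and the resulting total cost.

Open D only; minimum total cost 436.

For any fixed open set, each client site goes to its cheapest open site; total = fixed + service.
{D}: Z1→D 4·20=80, Z2→D 2·23=46, Z3→D 11·4=44, Z4→D 4·23=92, Z5→D 2·10=20. Service 282; fixed 154; total 436.
{D, F}: Z1→D 4·20=80, Z2→D 2·23=46, Z3→F 2·4=8, Z4→F 3·23=69, Z5→D 2·10=20. Service 223; fixed 239; total 462.
{A, D}: service 239 + fixed 234 = 473
{A, B, C, D, E, F}: service 183 + fixed 788 = 971
No other subset beats 436.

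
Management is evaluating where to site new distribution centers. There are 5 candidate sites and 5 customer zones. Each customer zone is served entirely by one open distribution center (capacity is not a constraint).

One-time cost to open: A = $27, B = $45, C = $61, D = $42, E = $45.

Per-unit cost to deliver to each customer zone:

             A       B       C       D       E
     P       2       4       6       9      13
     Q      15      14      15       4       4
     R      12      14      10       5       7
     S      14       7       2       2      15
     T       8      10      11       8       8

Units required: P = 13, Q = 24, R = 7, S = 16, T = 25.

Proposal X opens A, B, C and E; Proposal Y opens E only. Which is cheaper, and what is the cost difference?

Proposal X: {A, B, C, E}: P→A 2·13=26, Q→E 4·24=96, R→E 7·7=49, S→C 2·16=32, T→A 8·25=200. Service 403; fixed 178; total 581.
Proposal Y: {E}: P→E 13·13=169, Q→E 4·24=96, R→E 7·7=49, S→E 15·16=240, T→E 8·25=200. Service 754; fixed 45; total 799.
Difference: |581 − 799| = 218.

Proposal X is cheaper by 218.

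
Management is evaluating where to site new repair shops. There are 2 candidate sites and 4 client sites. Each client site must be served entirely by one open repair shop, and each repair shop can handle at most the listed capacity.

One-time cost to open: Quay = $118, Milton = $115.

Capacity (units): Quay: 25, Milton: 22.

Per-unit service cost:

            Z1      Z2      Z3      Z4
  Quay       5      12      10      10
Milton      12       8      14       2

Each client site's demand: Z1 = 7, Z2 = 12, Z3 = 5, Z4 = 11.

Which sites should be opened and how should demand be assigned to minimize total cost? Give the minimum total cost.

Minimum total cost: 484

Open {Quay, Milton}: Z1→Quay 5·7=35, Z2→Quay 12·12=144, Z3→Quay 10·5=50, Z4→Milton 2·11=22.
Loads: Quay carries 24/25, Milton carries 11/22. Service 251; fixed 233; total 484.
Next best feasible plan costs 504.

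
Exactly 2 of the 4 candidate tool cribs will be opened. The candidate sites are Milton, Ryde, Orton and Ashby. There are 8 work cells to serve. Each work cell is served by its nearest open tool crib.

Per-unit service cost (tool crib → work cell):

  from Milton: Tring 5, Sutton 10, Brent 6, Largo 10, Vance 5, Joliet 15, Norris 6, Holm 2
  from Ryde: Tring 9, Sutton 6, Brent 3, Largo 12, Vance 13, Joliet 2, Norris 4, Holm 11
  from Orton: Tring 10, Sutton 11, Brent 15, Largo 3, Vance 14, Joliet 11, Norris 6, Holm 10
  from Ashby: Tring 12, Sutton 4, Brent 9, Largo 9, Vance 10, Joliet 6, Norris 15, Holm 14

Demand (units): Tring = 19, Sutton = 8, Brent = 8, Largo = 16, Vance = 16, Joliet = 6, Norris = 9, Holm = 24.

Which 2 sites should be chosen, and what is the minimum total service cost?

With exactly 2 open, each work cell uses its cheapest among the chosen.
{Milton, Ryde}: Tring→Milton 5·19=95, Sutton→Ryde 6·8=48, Brent→Ryde 3·8=24, Largo→Milton 10·16=160, Vance→Milton 5·16=80, Joliet→Ryde 2·6=12, Norris→Ryde 4·9=36, Holm→Milton 2·24=48. Service cost 503.
{Milton, Orton}: service cost 519
{Milton, Ashby}: service cost 537
Among all 6 size-2 choices, {Milton, Ryde} is lowest.

Choose Milton and Ryde; total service cost 503.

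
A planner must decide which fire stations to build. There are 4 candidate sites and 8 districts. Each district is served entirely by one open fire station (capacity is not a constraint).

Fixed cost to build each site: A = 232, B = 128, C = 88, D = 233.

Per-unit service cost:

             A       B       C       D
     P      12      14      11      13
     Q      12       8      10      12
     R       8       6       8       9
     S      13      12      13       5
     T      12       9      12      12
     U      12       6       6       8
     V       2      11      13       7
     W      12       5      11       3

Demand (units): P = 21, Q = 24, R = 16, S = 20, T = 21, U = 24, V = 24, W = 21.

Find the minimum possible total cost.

For any fixed open set, each district goes to its cheapest open site; total = fixed + service.
{B, D}: P→D 13·21=273, Q→B 8·24=192, R→B 6·16=96, S→D 5·20=100, T→B 9·21=189, U→B 6·24=144, V→D 7·24=168, W→D 3·21=63. Service 1225; fixed 361; total 1586.
{A, B}: service 1266 + fixed 360 = 1626
{B, C, D}: service 1183 + fixed 449 = 1632
{A, B, C, D}: P→C 11·21=231, Q→B 8·24=192, R→B 6·16=96, S→D 5·20=100, T→B 9·21=189, U→B 6·24=144, V→A 2·24=48, W→D 3·21=63. Service 1063; fixed 681; total 1744.
No other subset beats 1586.

Minimum total cost: 1586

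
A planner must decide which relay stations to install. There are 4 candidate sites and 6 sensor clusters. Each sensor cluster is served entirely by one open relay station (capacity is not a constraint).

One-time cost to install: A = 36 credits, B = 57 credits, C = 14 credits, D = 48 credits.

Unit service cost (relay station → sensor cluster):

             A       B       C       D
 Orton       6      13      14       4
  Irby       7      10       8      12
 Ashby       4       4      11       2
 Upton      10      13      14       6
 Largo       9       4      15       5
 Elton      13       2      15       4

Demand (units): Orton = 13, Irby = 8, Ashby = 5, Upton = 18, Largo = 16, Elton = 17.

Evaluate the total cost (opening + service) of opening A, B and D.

Total cost: 465

Each sensor cluster is assigned to its cheapest site among the open ones.
{A, B, D}: Orton→D 4·13=52, Irby→A 7·8=56, Ashby→D 2·5=10, Upton→D 6·18=108, Largo→B 4·16=64, Elton→B 2·17=34. Service 324; fixed 141; total 465.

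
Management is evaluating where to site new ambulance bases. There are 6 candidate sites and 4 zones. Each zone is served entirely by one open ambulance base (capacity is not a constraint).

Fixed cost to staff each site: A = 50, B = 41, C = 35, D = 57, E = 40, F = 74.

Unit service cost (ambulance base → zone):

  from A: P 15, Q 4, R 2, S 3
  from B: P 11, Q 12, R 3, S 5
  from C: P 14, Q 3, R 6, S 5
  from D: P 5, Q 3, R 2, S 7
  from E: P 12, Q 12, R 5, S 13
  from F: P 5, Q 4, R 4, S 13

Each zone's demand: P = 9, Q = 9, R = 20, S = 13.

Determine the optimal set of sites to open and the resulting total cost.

For any fixed open set, each zone goes to its cheapest open site; total = fixed + service.
{A, D}: P→D 5·9=45, Q→D 3·9=27, R→A 2·20=40, S→A 3·13=39. Service 151; fixed 107; total 258.
{D}: P→D 5·9=45, Q→D 3·9=27, R→D 2·20=40, S→D 7·13=91. Service 203; fixed 57; total 260.
{C, D}: service 177 + fixed 92 = 269
{A, B, C, D, E, F}: service 151 + fixed 297 = 448
No other subset beats 258.

Open A and D; minimum total cost 258.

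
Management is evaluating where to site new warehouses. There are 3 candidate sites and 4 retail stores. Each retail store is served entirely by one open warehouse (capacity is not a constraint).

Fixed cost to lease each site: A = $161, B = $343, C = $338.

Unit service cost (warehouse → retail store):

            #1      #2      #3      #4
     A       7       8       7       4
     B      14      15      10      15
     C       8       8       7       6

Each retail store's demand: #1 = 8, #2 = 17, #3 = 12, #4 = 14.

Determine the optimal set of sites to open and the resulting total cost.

For any fixed open set, each retail store goes to its cheapest open site; total = fixed + service.
{A}: #1→A 7·8=56, #2→A 8·17=136, #3→A 7·12=84, #4→A 4·14=56. Service 332; fixed 161; total 493.
{C}: #1→C 8·8=64, #2→C 8·17=136, #3→C 7·12=84, #4→C 6·14=84. Service 368; fixed 338; total 706.
{A, C}: service 332 + fixed 499 = 831
{A, B, C}: #1→A 7·8=56, #2→A 8·17=136, #3→A 7·12=84, #4→A 4·14=56. Service 332; fixed 842; total 1174.
No other subset beats 493.

Open A only; minimum total cost 493.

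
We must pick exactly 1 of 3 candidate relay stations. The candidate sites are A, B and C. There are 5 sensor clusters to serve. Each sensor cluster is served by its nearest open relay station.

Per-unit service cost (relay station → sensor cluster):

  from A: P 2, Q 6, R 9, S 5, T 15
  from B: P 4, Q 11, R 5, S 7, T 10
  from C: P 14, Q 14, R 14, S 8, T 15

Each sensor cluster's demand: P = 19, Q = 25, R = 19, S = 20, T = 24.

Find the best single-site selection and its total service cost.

Choose A only; total service cost 819.

With exactly 1 open, each sensor cluster uses its cheapest among the chosen.
{A}: P→A 2·19=38, Q→A 6·25=150, R→A 9·19=171, S→A 5·20=100, T→A 15·24=360. Service cost 819.
{B}: service cost 826
{C}: service cost 1402
Among all 3 size-1 choices, {A} is lowest.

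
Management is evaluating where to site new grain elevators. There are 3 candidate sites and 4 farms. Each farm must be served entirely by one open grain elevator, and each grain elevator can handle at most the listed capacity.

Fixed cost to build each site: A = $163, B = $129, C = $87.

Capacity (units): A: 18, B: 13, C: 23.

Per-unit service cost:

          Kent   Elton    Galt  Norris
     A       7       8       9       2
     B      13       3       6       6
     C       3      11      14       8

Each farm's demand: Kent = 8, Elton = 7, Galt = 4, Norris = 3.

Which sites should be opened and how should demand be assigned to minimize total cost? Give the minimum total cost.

Minimum total cost: 268

Open {C}: Kent→C 3·8=24, Elton→C 11·7=77, Galt→C 14·4=56, Norris→C 8·3=24.
Loads: C carries 22/23. Service 181; fixed 87; total 268.
Next best feasible plan costs 309.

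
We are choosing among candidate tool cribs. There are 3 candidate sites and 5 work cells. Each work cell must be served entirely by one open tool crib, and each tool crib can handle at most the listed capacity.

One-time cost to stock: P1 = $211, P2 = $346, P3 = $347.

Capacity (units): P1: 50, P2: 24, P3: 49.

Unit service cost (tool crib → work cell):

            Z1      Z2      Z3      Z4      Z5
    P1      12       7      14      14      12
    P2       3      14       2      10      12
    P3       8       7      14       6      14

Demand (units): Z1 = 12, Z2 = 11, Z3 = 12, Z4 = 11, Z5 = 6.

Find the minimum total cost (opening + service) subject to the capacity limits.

Open {P1, P2}: Z1→P2 3·12=36, Z2→P1 7·11=77, Z3→P2 2·12=24, Z4→P1 14·11=154, Z5→P1 12·6=72.
Loads: P1 carries 28/50, P2 carries 24/24. Service 363; fixed 557; total 920.
Next best feasible plan costs 980.

Minimum total cost: 920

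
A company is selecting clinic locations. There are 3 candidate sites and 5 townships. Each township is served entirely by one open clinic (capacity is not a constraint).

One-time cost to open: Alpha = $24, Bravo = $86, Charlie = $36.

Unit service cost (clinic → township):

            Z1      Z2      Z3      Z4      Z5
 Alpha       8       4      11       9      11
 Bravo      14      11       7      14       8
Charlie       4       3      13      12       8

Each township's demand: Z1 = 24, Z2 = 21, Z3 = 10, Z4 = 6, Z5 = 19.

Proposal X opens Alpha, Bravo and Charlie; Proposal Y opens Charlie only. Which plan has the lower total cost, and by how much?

Proposal X: {Alpha, Bravo, Charlie}: Z1→Charlie 4·24=96, Z2→Charlie 3·21=63, Z3→Bravo 7·10=70, Z4→Alpha 9·6=54, Z5→Bravo 8·19=152. Service 435; fixed 146; total 581.
Proposal Y: {Charlie}: Z1→Charlie 4·24=96, Z2→Charlie 3·21=63, Z3→Charlie 13·10=130, Z4→Charlie 12·6=72, Z5→Charlie 8·19=152. Service 513; fixed 36; total 549.
Difference: |581 − 549| = 32.

Proposal Y is cheaper by 32.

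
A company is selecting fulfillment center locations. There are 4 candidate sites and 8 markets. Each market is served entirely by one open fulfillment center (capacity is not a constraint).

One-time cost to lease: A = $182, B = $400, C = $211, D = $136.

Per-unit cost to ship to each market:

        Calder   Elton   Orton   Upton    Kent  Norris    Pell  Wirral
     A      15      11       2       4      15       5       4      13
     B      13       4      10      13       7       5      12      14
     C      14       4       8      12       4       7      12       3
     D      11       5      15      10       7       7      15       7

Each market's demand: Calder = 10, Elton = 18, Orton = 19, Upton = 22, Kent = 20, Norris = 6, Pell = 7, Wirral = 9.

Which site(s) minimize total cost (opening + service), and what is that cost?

Open A and C; minimum total cost 896.

For any fixed open set, each market goes to its cheapest open site; total = fixed + service.
{A, C}: Calder→C 14·10=140, Elton→C 4·18=72, Orton→A 2·19=38, Upton→A 4·22=88, Kent→C 4·20=80, Norris→A 5·6=30, Pell→A 4·7=28, Wirral→C 3·9=27. Service 503; fixed 393; total 896.
{A, D}: service 587 + fixed 318 = 905
{A, C, D}: Calder→D 11·10=110, Elton→C 4·18=72, Orton→A 2·19=38, Upton→A 4·22=88, Kent→C 4·20=80, Norris→A 5·6=30, Pell→A 4·7=28, Wirral→C 3·9=27. Service 473; fixed 529; total 1002.
{A, B, C, D}: service 473 + fixed 929 = 1402
(All 15 nonempty subsets were checked; A and C is lowest.)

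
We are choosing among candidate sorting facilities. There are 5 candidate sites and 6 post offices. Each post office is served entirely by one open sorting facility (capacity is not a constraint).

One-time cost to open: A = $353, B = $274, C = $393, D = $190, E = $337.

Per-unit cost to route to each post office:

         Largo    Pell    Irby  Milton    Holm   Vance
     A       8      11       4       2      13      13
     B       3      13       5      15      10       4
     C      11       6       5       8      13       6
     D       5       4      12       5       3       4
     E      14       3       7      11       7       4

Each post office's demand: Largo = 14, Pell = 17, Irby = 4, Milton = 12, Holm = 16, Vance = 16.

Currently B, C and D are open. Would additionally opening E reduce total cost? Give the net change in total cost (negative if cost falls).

Current service cost with {B, C, D}: 302.
Adding E: each post office re-picks its cheapest; new service cost 285, saving 17.
Extra fixed cost: 337. Net change = 337 − 17 = 320.
(Totals: 1159 → 1479.)

No — net change +320 (cost rises by 320).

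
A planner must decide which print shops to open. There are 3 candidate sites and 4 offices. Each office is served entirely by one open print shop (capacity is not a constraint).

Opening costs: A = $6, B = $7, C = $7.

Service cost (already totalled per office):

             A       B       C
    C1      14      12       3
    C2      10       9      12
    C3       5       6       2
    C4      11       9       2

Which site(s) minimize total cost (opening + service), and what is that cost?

Open C only; minimum total cost 26.

For any fixed open set, each office goes to its cheapest open site; total = fixed + service.
{C}: C1→C 3, C2→C 12, C3→C 2, C4→C 2. Service 19; fixed 7; total 26.
{A, C}: C1→C 3, C2→A 10, C3→C 2, C4→C 2. Service 17; fixed 13; total 30.
{B, C}: service 16 + fixed 14 = 30
{A, B, C}: service 16 + fixed 20 = 36
No other subset beats 26.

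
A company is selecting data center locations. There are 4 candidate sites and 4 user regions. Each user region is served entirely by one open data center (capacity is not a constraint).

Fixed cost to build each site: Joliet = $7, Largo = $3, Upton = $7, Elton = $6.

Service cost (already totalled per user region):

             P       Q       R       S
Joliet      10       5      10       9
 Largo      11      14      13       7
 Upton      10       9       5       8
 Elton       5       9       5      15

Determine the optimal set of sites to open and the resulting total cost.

Open Largo and Elton; minimum total cost 35.

For any fixed open set, each user region goes to its cheapest open site; total = fixed + service.
{Largo, Elton}: P→Elton 5, Q→Elton 9, R→Elton 5, S→Largo 7. Service 26; fixed 9; total 35.
{Joliet, Elton}: P→Elton 5, Q→Joliet 5, R→Elton 5, S→Joliet 9. Service 24; fixed 13; total 37.
{Joliet, Largo, Elton}: P→Elton 5, Q→Joliet 5, R→Elton 5, S→Largo 7. Service 22; fixed 16; total 38.
{Joliet, Largo, Upton, Elton}: P→Elton 5, Q→Joliet 5, R→Upton 5, S→Largo 7. Service 22; fixed 23; total 45.
No other subset beats 35.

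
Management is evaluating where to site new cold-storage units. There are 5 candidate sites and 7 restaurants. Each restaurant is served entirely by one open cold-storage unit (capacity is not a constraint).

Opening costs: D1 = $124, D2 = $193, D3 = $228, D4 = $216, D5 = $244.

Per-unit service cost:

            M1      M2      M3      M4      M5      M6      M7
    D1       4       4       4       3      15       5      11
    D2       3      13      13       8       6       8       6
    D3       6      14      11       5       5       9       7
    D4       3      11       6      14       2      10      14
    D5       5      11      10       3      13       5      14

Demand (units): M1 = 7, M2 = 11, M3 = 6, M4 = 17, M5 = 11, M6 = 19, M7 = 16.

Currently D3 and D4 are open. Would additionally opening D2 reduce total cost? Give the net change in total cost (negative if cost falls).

No — net change +158 (cost rises by 158).

Current service cost with {D3, D4}: 568.
Adding D2: each restaurant re-picks its cheapest; new service cost 533, saving 35.
Extra fixed cost: 193. Net change = 193 − 35 = 158.
(Totals: 1012 → 1170.)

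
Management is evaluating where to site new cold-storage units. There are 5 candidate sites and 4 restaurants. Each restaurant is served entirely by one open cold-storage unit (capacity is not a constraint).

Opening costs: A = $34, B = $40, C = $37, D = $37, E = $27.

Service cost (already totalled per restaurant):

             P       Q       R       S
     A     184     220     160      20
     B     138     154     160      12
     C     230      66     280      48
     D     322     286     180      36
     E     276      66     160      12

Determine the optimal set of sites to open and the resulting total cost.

For any fixed open set, each restaurant goes to its cheapest open site; total = fixed + service.
{B, E}: P→B 138, Q→E 66, R→B 160, S→B 12. Service 376; fixed 67; total 443.
{B, C}: service 376 + fixed 77 = 453
{A, B, E}: service 376 + fixed 101 = 477
{A, B, C, D, E}: P→B 138, Q→C 66, R→A 160, S→B 12. Service 376; fixed 175; total 551.
No other subset beats 443.

Open B and E; minimum total cost 443.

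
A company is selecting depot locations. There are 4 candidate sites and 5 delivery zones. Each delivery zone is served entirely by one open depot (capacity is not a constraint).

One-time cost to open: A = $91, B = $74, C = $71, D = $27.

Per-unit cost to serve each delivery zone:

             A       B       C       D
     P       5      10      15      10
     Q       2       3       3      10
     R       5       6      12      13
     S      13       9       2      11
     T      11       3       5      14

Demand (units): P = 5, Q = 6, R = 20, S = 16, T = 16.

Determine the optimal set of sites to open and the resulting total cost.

For any fixed open set, each delivery zone goes to its cheapest open site; total = fixed + service.
{A, C}: P→A 5·5=25, Q→A 2·6=12, R→A 5·20=100, S→C 2·16=32, T→C 5·16=80. Service 249; fixed 162; total 411.
{B, C}: service 268 + fixed 145 = 413
{A, C, D}: service 249 + fixed 189 = 438
{A, B, C, D}: P→A 5·5=25, Q→A 2·6=12, R→A 5·20=100, S→C 2·16=32, T→B 3·16=48. Service 217; fixed 263; total 480.
No other subset beats 411.

Open A and C; minimum total cost 411.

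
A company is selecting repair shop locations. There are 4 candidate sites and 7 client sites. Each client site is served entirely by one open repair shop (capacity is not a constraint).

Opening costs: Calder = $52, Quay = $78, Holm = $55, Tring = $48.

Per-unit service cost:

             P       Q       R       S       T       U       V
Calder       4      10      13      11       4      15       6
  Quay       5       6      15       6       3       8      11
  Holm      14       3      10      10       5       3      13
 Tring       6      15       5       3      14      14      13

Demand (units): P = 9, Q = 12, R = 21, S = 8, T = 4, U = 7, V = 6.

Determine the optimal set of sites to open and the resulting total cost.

For any fixed open set, each client site goes to its cheapest open site; total = fixed + service.
{Calder, Holm, Tring}: P→Calder 4·9=36, Q→Holm 3·12=36, R→Tring 5·21=105, S→Tring 3·8=24, T→Calder 4·4=16, U→Holm 3·7=21, V→Calder 6·6=36. Service 274; fixed 155; total 429.
{Holm, Tring}: service 338 + fixed 103 = 441
{Quay, Holm, Tring}: service 309 + fixed 181 = 490
{Calder, Quay, Holm, Tring}: P→Calder 4·9=36, Q→Holm 3·12=36, R→Tring 5·21=105, S→Tring 3·8=24, T→Quay 3·4=12, U→Holm 3·7=21, V→Calder 6·6=36. Service 270; fixed 233; total 503.
(All 15 nonempty subsets were checked; Calder, Holm and Tring is lowest.)

Open Calder, Holm and Tring; minimum total cost 429.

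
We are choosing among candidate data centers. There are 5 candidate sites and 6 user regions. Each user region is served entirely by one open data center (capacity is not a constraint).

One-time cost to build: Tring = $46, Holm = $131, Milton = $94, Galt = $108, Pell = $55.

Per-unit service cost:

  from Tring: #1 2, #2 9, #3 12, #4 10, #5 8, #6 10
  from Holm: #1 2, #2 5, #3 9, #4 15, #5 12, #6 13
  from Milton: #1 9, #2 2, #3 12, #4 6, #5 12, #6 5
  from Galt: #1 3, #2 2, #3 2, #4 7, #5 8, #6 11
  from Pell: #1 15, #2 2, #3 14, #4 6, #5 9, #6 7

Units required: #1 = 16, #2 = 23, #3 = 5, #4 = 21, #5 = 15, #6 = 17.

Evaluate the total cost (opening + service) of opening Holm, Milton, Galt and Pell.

Each user region is assigned to its cheapest site among the open ones.
{Holm, Milton, Galt, Pell}: #1→Holm 2·16=32, #2→Milton 2·23=46, #3→Galt 2·5=10, #4→Milton 6·21=126, #5→Galt 8·15=120, #6→Milton 5·17=85. Service 419; fixed 388; total 807.

Total cost: 807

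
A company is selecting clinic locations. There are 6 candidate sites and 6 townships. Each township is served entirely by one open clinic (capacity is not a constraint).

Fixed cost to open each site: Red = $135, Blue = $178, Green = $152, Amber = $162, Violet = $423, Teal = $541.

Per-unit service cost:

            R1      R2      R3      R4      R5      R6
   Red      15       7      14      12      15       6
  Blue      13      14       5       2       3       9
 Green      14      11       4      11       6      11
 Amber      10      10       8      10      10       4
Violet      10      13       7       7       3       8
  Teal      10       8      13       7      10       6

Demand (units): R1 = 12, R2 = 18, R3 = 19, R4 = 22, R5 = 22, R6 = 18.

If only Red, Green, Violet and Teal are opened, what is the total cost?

Total cost: 1901

Each township is assigned to its cheapest site among the open ones.
{Red, Green, Violet, Teal}: R1→Violet 10·12=120, R2→Red 7·18=126, R3→Green 4·19=76, R4→Violet 7·22=154, R5→Violet 3·22=66, R6→Red 6·18=108. Service 650; fixed 1251; total 1901.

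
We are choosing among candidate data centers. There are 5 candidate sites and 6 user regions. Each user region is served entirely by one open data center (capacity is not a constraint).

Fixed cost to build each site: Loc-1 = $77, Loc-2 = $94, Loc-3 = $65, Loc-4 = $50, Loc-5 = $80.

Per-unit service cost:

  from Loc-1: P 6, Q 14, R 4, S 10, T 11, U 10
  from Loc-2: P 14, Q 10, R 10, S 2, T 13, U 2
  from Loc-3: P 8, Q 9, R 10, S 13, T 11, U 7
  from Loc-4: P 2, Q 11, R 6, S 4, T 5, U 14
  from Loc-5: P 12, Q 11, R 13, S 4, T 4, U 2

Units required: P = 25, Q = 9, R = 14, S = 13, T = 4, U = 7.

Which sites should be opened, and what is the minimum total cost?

For any fixed open set, each user region goes to its cheapest open site; total = fixed + service.
{Loc-2, Loc-4}: P→Loc-4 2·25=50, Q→Loc-2 10·9=90, R→Loc-4 6·14=84, S→Loc-2 2·13=26, T→Loc-4 5·4=20, U→Loc-2 2·7=14. Service 284; fixed 144; total 428.
{Loc-4, Loc-5}: service 315 + fixed 130 = 445
{Loc-3, Loc-4}: P→Loc-4 2·25=50, Q→Loc-3 9·9=81, R→Loc-4 6·14=84, S→Loc-4 4·13=52, T→Loc-4 5·4=20, U→Loc-3 7·7=49. Service 336; fixed 115; total 451.
{Loc-1, Loc-2, Loc-3, Loc-4, Loc-5}: service 243 + fixed 366 = 609
No other subset beats 428.

Open Loc-2 and Loc-4; minimum total cost 428.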